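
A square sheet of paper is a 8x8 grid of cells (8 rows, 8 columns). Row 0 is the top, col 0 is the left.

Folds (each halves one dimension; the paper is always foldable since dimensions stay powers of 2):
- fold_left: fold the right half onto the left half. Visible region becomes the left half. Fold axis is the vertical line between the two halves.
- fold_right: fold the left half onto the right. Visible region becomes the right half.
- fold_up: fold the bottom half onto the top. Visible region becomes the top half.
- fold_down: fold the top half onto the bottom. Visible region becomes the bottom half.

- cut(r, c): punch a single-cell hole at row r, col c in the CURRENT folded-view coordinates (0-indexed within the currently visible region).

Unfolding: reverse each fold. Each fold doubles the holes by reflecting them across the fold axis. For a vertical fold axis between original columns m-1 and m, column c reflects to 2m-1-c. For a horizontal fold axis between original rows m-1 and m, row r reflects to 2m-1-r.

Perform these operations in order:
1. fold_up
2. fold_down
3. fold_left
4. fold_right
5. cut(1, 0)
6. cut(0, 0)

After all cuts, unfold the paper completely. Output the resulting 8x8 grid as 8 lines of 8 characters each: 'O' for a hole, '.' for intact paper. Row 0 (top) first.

Op 1 fold_up: fold axis h@4; visible region now rows[0,4) x cols[0,8) = 4x8
Op 2 fold_down: fold axis h@2; visible region now rows[2,4) x cols[0,8) = 2x8
Op 3 fold_left: fold axis v@4; visible region now rows[2,4) x cols[0,4) = 2x4
Op 4 fold_right: fold axis v@2; visible region now rows[2,4) x cols[2,4) = 2x2
Op 5 cut(1, 0): punch at orig (3,2); cuts so far [(3, 2)]; region rows[2,4) x cols[2,4) = 2x2
Op 6 cut(0, 0): punch at orig (2,2); cuts so far [(2, 2), (3, 2)]; region rows[2,4) x cols[2,4) = 2x2
Unfold 1 (reflect across v@2): 4 holes -> [(2, 1), (2, 2), (3, 1), (3, 2)]
Unfold 2 (reflect across v@4): 8 holes -> [(2, 1), (2, 2), (2, 5), (2, 6), (3, 1), (3, 2), (3, 5), (3, 6)]
Unfold 3 (reflect across h@2): 16 holes -> [(0, 1), (0, 2), (0, 5), (0, 6), (1, 1), (1, 2), (1, 5), (1, 6), (2, 1), (2, 2), (2, 5), (2, 6), (3, 1), (3, 2), (3, 5), (3, 6)]
Unfold 4 (reflect across h@4): 32 holes -> [(0, 1), (0, 2), (0, 5), (0, 6), (1, 1), (1, 2), (1, 5), (1, 6), (2, 1), (2, 2), (2, 5), (2, 6), (3, 1), (3, 2), (3, 5), (3, 6), (4, 1), (4, 2), (4, 5), (4, 6), (5, 1), (5, 2), (5, 5), (5, 6), (6, 1), (6, 2), (6, 5), (6, 6), (7, 1), (7, 2), (7, 5), (7, 6)]

Answer: .OO..OO.
.OO..OO.
.OO..OO.
.OO..OO.
.OO..OO.
.OO..OO.
.OO..OO.
.OO..OO.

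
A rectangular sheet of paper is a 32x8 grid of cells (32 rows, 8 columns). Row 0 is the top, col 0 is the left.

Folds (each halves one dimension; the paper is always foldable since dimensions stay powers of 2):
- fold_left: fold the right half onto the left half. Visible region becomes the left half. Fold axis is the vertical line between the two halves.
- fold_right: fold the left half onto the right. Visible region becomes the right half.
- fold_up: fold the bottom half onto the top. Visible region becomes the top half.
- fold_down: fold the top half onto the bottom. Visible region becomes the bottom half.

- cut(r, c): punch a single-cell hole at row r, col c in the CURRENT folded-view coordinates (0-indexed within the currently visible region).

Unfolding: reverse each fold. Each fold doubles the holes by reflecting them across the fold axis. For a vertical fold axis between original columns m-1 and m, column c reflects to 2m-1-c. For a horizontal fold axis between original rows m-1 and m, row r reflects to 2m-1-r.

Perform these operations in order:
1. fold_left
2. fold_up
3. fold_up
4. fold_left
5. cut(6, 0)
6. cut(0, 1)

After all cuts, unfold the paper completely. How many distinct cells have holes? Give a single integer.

Op 1 fold_left: fold axis v@4; visible region now rows[0,32) x cols[0,4) = 32x4
Op 2 fold_up: fold axis h@16; visible region now rows[0,16) x cols[0,4) = 16x4
Op 3 fold_up: fold axis h@8; visible region now rows[0,8) x cols[0,4) = 8x4
Op 4 fold_left: fold axis v@2; visible region now rows[0,8) x cols[0,2) = 8x2
Op 5 cut(6, 0): punch at orig (6,0); cuts so far [(6, 0)]; region rows[0,8) x cols[0,2) = 8x2
Op 6 cut(0, 1): punch at orig (0,1); cuts so far [(0, 1), (6, 0)]; region rows[0,8) x cols[0,2) = 8x2
Unfold 1 (reflect across v@2): 4 holes -> [(0, 1), (0, 2), (6, 0), (6, 3)]
Unfold 2 (reflect across h@8): 8 holes -> [(0, 1), (0, 2), (6, 0), (6, 3), (9, 0), (9, 3), (15, 1), (15, 2)]
Unfold 3 (reflect across h@16): 16 holes -> [(0, 1), (0, 2), (6, 0), (6, 3), (9, 0), (9, 3), (15, 1), (15, 2), (16, 1), (16, 2), (22, 0), (22, 3), (25, 0), (25, 3), (31, 1), (31, 2)]
Unfold 4 (reflect across v@4): 32 holes -> [(0, 1), (0, 2), (0, 5), (0, 6), (6, 0), (6, 3), (6, 4), (6, 7), (9, 0), (9, 3), (9, 4), (9, 7), (15, 1), (15, 2), (15, 5), (15, 6), (16, 1), (16, 2), (16, 5), (16, 6), (22, 0), (22, 3), (22, 4), (22, 7), (25, 0), (25, 3), (25, 4), (25, 7), (31, 1), (31, 2), (31, 5), (31, 6)]

Answer: 32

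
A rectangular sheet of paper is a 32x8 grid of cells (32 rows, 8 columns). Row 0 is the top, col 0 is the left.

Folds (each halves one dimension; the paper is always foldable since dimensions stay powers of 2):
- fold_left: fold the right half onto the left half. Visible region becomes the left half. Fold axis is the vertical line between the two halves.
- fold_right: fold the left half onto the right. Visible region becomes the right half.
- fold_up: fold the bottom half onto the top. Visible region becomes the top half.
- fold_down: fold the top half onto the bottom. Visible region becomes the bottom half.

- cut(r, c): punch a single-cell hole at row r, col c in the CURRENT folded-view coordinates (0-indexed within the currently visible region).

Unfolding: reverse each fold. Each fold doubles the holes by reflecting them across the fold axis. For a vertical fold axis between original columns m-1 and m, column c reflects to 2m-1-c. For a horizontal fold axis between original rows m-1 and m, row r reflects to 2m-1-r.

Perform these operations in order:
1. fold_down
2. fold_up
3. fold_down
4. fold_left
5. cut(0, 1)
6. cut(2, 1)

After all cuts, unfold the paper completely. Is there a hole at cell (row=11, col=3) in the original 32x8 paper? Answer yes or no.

Answer: no

Derivation:
Op 1 fold_down: fold axis h@16; visible region now rows[16,32) x cols[0,8) = 16x8
Op 2 fold_up: fold axis h@24; visible region now rows[16,24) x cols[0,8) = 8x8
Op 3 fold_down: fold axis h@20; visible region now rows[20,24) x cols[0,8) = 4x8
Op 4 fold_left: fold axis v@4; visible region now rows[20,24) x cols[0,4) = 4x4
Op 5 cut(0, 1): punch at orig (20,1); cuts so far [(20, 1)]; region rows[20,24) x cols[0,4) = 4x4
Op 6 cut(2, 1): punch at orig (22,1); cuts so far [(20, 1), (22, 1)]; region rows[20,24) x cols[0,4) = 4x4
Unfold 1 (reflect across v@4): 4 holes -> [(20, 1), (20, 6), (22, 1), (22, 6)]
Unfold 2 (reflect across h@20): 8 holes -> [(17, 1), (17, 6), (19, 1), (19, 6), (20, 1), (20, 6), (22, 1), (22, 6)]
Unfold 3 (reflect across h@24): 16 holes -> [(17, 1), (17, 6), (19, 1), (19, 6), (20, 1), (20, 6), (22, 1), (22, 6), (25, 1), (25, 6), (27, 1), (27, 6), (28, 1), (28, 6), (30, 1), (30, 6)]
Unfold 4 (reflect across h@16): 32 holes -> [(1, 1), (1, 6), (3, 1), (3, 6), (4, 1), (4, 6), (6, 1), (6, 6), (9, 1), (9, 6), (11, 1), (11, 6), (12, 1), (12, 6), (14, 1), (14, 6), (17, 1), (17, 6), (19, 1), (19, 6), (20, 1), (20, 6), (22, 1), (22, 6), (25, 1), (25, 6), (27, 1), (27, 6), (28, 1), (28, 6), (30, 1), (30, 6)]
Holes: [(1, 1), (1, 6), (3, 1), (3, 6), (4, 1), (4, 6), (6, 1), (6, 6), (9, 1), (9, 6), (11, 1), (11, 6), (12, 1), (12, 6), (14, 1), (14, 6), (17, 1), (17, 6), (19, 1), (19, 6), (20, 1), (20, 6), (22, 1), (22, 6), (25, 1), (25, 6), (27, 1), (27, 6), (28, 1), (28, 6), (30, 1), (30, 6)]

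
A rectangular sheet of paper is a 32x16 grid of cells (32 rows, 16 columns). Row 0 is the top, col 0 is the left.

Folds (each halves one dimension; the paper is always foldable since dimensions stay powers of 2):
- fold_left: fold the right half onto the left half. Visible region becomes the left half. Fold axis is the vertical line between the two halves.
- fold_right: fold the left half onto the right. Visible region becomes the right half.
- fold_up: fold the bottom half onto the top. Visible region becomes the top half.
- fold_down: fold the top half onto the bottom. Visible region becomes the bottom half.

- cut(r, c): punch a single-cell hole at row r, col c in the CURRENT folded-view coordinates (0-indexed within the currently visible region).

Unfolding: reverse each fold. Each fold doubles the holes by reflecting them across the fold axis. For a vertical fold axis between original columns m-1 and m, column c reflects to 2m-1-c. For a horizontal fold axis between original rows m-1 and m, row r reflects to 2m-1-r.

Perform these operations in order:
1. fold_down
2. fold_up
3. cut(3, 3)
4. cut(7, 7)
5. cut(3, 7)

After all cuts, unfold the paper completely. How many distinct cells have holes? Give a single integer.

Op 1 fold_down: fold axis h@16; visible region now rows[16,32) x cols[0,16) = 16x16
Op 2 fold_up: fold axis h@24; visible region now rows[16,24) x cols[0,16) = 8x16
Op 3 cut(3, 3): punch at orig (19,3); cuts so far [(19, 3)]; region rows[16,24) x cols[0,16) = 8x16
Op 4 cut(7, 7): punch at orig (23,7); cuts so far [(19, 3), (23, 7)]; region rows[16,24) x cols[0,16) = 8x16
Op 5 cut(3, 7): punch at orig (19,7); cuts so far [(19, 3), (19, 7), (23, 7)]; region rows[16,24) x cols[0,16) = 8x16
Unfold 1 (reflect across h@24): 6 holes -> [(19, 3), (19, 7), (23, 7), (24, 7), (28, 3), (28, 7)]
Unfold 2 (reflect across h@16): 12 holes -> [(3, 3), (3, 7), (7, 7), (8, 7), (12, 3), (12, 7), (19, 3), (19, 7), (23, 7), (24, 7), (28, 3), (28, 7)]

Answer: 12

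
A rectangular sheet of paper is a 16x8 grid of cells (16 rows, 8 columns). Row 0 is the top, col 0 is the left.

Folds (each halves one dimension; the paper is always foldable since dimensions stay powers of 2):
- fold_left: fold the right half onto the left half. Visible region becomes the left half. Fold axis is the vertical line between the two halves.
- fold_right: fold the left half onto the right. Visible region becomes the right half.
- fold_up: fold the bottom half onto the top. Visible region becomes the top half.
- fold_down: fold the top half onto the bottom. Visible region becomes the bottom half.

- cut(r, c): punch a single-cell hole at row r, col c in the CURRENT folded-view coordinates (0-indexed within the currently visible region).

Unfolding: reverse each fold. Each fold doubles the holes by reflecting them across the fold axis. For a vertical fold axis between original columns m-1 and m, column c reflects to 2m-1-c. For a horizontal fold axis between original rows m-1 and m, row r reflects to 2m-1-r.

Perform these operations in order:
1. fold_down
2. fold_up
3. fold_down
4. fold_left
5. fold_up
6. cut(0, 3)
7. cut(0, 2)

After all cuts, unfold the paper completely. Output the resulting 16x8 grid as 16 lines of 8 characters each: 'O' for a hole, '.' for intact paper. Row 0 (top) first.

Answer: ..OOOO..
..OOOO..
..OOOO..
..OOOO..
..OOOO..
..OOOO..
..OOOO..
..OOOO..
..OOOO..
..OOOO..
..OOOO..
..OOOO..
..OOOO..
..OOOO..
..OOOO..
..OOOO..

Derivation:
Op 1 fold_down: fold axis h@8; visible region now rows[8,16) x cols[0,8) = 8x8
Op 2 fold_up: fold axis h@12; visible region now rows[8,12) x cols[0,8) = 4x8
Op 3 fold_down: fold axis h@10; visible region now rows[10,12) x cols[0,8) = 2x8
Op 4 fold_left: fold axis v@4; visible region now rows[10,12) x cols[0,4) = 2x4
Op 5 fold_up: fold axis h@11; visible region now rows[10,11) x cols[0,4) = 1x4
Op 6 cut(0, 3): punch at orig (10,3); cuts so far [(10, 3)]; region rows[10,11) x cols[0,4) = 1x4
Op 7 cut(0, 2): punch at orig (10,2); cuts so far [(10, 2), (10, 3)]; region rows[10,11) x cols[0,4) = 1x4
Unfold 1 (reflect across h@11): 4 holes -> [(10, 2), (10, 3), (11, 2), (11, 3)]
Unfold 2 (reflect across v@4): 8 holes -> [(10, 2), (10, 3), (10, 4), (10, 5), (11, 2), (11, 3), (11, 4), (11, 5)]
Unfold 3 (reflect across h@10): 16 holes -> [(8, 2), (8, 3), (8, 4), (8, 5), (9, 2), (9, 3), (9, 4), (9, 5), (10, 2), (10, 3), (10, 4), (10, 5), (11, 2), (11, 3), (11, 4), (11, 5)]
Unfold 4 (reflect across h@12): 32 holes -> [(8, 2), (8, 3), (8, 4), (8, 5), (9, 2), (9, 3), (9, 4), (9, 5), (10, 2), (10, 3), (10, 4), (10, 5), (11, 2), (11, 3), (11, 4), (11, 5), (12, 2), (12, 3), (12, 4), (12, 5), (13, 2), (13, 3), (13, 4), (13, 5), (14, 2), (14, 3), (14, 4), (14, 5), (15, 2), (15, 3), (15, 4), (15, 5)]
Unfold 5 (reflect across h@8): 64 holes -> [(0, 2), (0, 3), (0, 4), (0, 5), (1, 2), (1, 3), (1, 4), (1, 5), (2, 2), (2, 3), (2, 4), (2, 5), (3, 2), (3, 3), (3, 4), (3, 5), (4, 2), (4, 3), (4, 4), (4, 5), (5, 2), (5, 3), (5, 4), (5, 5), (6, 2), (6, 3), (6, 4), (6, 5), (7, 2), (7, 3), (7, 4), (7, 5), (8, 2), (8, 3), (8, 4), (8, 5), (9, 2), (9, 3), (9, 4), (9, 5), (10, 2), (10, 3), (10, 4), (10, 5), (11, 2), (11, 3), (11, 4), (11, 5), (12, 2), (12, 3), (12, 4), (12, 5), (13, 2), (13, 3), (13, 4), (13, 5), (14, 2), (14, 3), (14, 4), (14, 5), (15, 2), (15, 3), (15, 4), (15, 5)]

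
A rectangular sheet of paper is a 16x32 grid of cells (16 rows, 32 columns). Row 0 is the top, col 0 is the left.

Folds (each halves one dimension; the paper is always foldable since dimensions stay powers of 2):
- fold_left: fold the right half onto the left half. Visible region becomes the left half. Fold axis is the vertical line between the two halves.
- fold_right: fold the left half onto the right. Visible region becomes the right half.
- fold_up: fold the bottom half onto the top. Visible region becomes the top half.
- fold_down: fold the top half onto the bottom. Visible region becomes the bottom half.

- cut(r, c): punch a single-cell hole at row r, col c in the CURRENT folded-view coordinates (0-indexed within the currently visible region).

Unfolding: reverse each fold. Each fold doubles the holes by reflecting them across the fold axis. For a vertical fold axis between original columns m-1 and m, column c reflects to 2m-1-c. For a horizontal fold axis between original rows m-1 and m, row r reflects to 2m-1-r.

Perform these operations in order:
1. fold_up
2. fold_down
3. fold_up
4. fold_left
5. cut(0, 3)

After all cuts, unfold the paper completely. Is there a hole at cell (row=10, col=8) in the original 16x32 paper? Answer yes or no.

Answer: no

Derivation:
Op 1 fold_up: fold axis h@8; visible region now rows[0,8) x cols[0,32) = 8x32
Op 2 fold_down: fold axis h@4; visible region now rows[4,8) x cols[0,32) = 4x32
Op 3 fold_up: fold axis h@6; visible region now rows[4,6) x cols[0,32) = 2x32
Op 4 fold_left: fold axis v@16; visible region now rows[4,6) x cols[0,16) = 2x16
Op 5 cut(0, 3): punch at orig (4,3); cuts so far [(4, 3)]; region rows[4,6) x cols[0,16) = 2x16
Unfold 1 (reflect across v@16): 2 holes -> [(4, 3), (4, 28)]
Unfold 2 (reflect across h@6): 4 holes -> [(4, 3), (4, 28), (7, 3), (7, 28)]
Unfold 3 (reflect across h@4): 8 holes -> [(0, 3), (0, 28), (3, 3), (3, 28), (4, 3), (4, 28), (7, 3), (7, 28)]
Unfold 4 (reflect across h@8): 16 holes -> [(0, 3), (0, 28), (3, 3), (3, 28), (4, 3), (4, 28), (7, 3), (7, 28), (8, 3), (8, 28), (11, 3), (11, 28), (12, 3), (12, 28), (15, 3), (15, 28)]
Holes: [(0, 3), (0, 28), (3, 3), (3, 28), (4, 3), (4, 28), (7, 3), (7, 28), (8, 3), (8, 28), (11, 3), (11, 28), (12, 3), (12, 28), (15, 3), (15, 28)]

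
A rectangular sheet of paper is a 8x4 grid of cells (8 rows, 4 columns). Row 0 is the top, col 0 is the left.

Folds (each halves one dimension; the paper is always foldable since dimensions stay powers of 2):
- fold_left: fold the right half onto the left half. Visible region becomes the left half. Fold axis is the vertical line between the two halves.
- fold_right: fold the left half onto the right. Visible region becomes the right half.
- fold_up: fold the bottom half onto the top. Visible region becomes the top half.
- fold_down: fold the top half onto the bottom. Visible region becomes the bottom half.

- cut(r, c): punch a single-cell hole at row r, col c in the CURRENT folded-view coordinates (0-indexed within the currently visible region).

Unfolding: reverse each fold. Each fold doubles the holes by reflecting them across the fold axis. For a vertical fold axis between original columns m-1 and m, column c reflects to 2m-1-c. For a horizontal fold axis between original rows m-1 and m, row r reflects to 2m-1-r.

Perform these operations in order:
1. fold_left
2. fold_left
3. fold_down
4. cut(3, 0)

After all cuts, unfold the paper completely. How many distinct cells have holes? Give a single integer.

Op 1 fold_left: fold axis v@2; visible region now rows[0,8) x cols[0,2) = 8x2
Op 2 fold_left: fold axis v@1; visible region now rows[0,8) x cols[0,1) = 8x1
Op 3 fold_down: fold axis h@4; visible region now rows[4,8) x cols[0,1) = 4x1
Op 4 cut(3, 0): punch at orig (7,0); cuts so far [(7, 0)]; region rows[4,8) x cols[0,1) = 4x1
Unfold 1 (reflect across h@4): 2 holes -> [(0, 0), (7, 0)]
Unfold 2 (reflect across v@1): 4 holes -> [(0, 0), (0, 1), (7, 0), (7, 1)]
Unfold 3 (reflect across v@2): 8 holes -> [(0, 0), (0, 1), (0, 2), (0, 3), (7, 0), (7, 1), (7, 2), (7, 3)]

Answer: 8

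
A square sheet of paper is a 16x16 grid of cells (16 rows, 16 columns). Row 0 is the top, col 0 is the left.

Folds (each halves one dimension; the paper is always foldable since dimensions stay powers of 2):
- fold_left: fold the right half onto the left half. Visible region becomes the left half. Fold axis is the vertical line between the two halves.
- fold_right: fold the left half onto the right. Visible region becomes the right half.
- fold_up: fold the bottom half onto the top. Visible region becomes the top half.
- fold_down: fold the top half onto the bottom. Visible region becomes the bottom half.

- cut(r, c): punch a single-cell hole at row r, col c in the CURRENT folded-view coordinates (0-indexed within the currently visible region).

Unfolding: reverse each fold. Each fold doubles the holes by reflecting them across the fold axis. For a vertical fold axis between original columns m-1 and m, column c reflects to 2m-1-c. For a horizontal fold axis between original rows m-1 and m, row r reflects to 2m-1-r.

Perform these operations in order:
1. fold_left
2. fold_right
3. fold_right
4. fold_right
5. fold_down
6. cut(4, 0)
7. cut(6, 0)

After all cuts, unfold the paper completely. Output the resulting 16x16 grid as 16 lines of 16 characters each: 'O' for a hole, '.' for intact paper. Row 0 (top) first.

Op 1 fold_left: fold axis v@8; visible region now rows[0,16) x cols[0,8) = 16x8
Op 2 fold_right: fold axis v@4; visible region now rows[0,16) x cols[4,8) = 16x4
Op 3 fold_right: fold axis v@6; visible region now rows[0,16) x cols[6,8) = 16x2
Op 4 fold_right: fold axis v@7; visible region now rows[0,16) x cols[7,8) = 16x1
Op 5 fold_down: fold axis h@8; visible region now rows[8,16) x cols[7,8) = 8x1
Op 6 cut(4, 0): punch at orig (12,7); cuts so far [(12, 7)]; region rows[8,16) x cols[7,8) = 8x1
Op 7 cut(6, 0): punch at orig (14,7); cuts so far [(12, 7), (14, 7)]; region rows[8,16) x cols[7,8) = 8x1
Unfold 1 (reflect across h@8): 4 holes -> [(1, 7), (3, 7), (12, 7), (14, 7)]
Unfold 2 (reflect across v@7): 8 holes -> [(1, 6), (1, 7), (3, 6), (3, 7), (12, 6), (12, 7), (14, 6), (14, 7)]
Unfold 3 (reflect across v@6): 16 holes -> [(1, 4), (1, 5), (1, 6), (1, 7), (3, 4), (3, 5), (3, 6), (3, 7), (12, 4), (12, 5), (12, 6), (12, 7), (14, 4), (14, 5), (14, 6), (14, 7)]
Unfold 4 (reflect across v@4): 32 holes -> [(1, 0), (1, 1), (1, 2), (1, 3), (1, 4), (1, 5), (1, 6), (1, 7), (3, 0), (3, 1), (3, 2), (3, 3), (3, 4), (3, 5), (3, 6), (3, 7), (12, 0), (12, 1), (12, 2), (12, 3), (12, 4), (12, 5), (12, 6), (12, 7), (14, 0), (14, 1), (14, 2), (14, 3), (14, 4), (14, 5), (14, 6), (14, 7)]
Unfold 5 (reflect across v@8): 64 holes -> [(1, 0), (1, 1), (1, 2), (1, 3), (1, 4), (1, 5), (1, 6), (1, 7), (1, 8), (1, 9), (1, 10), (1, 11), (1, 12), (1, 13), (1, 14), (1, 15), (3, 0), (3, 1), (3, 2), (3, 3), (3, 4), (3, 5), (3, 6), (3, 7), (3, 8), (3, 9), (3, 10), (3, 11), (3, 12), (3, 13), (3, 14), (3, 15), (12, 0), (12, 1), (12, 2), (12, 3), (12, 4), (12, 5), (12, 6), (12, 7), (12, 8), (12, 9), (12, 10), (12, 11), (12, 12), (12, 13), (12, 14), (12, 15), (14, 0), (14, 1), (14, 2), (14, 3), (14, 4), (14, 5), (14, 6), (14, 7), (14, 8), (14, 9), (14, 10), (14, 11), (14, 12), (14, 13), (14, 14), (14, 15)]

Answer: ................
OOOOOOOOOOOOOOOO
................
OOOOOOOOOOOOOOOO
................
................
................
................
................
................
................
................
OOOOOOOOOOOOOOOO
................
OOOOOOOOOOOOOOOO
................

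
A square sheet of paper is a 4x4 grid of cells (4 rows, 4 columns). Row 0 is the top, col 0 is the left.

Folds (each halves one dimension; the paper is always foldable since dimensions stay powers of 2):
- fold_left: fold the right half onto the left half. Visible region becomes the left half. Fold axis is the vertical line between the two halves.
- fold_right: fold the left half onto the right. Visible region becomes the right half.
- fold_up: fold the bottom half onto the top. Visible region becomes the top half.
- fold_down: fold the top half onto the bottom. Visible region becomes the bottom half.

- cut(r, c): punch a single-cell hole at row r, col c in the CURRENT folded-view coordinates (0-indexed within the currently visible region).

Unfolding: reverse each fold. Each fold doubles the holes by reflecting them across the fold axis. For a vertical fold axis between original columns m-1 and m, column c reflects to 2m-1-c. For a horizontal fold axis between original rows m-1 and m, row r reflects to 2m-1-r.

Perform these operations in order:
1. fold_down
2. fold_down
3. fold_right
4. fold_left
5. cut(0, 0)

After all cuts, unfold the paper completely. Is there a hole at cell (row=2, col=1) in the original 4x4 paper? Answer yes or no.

Op 1 fold_down: fold axis h@2; visible region now rows[2,4) x cols[0,4) = 2x4
Op 2 fold_down: fold axis h@3; visible region now rows[3,4) x cols[0,4) = 1x4
Op 3 fold_right: fold axis v@2; visible region now rows[3,4) x cols[2,4) = 1x2
Op 4 fold_left: fold axis v@3; visible region now rows[3,4) x cols[2,3) = 1x1
Op 5 cut(0, 0): punch at orig (3,2); cuts so far [(3, 2)]; region rows[3,4) x cols[2,3) = 1x1
Unfold 1 (reflect across v@3): 2 holes -> [(3, 2), (3, 3)]
Unfold 2 (reflect across v@2): 4 holes -> [(3, 0), (3, 1), (3, 2), (3, 3)]
Unfold 3 (reflect across h@3): 8 holes -> [(2, 0), (2, 1), (2, 2), (2, 3), (3, 0), (3, 1), (3, 2), (3, 3)]
Unfold 4 (reflect across h@2): 16 holes -> [(0, 0), (0, 1), (0, 2), (0, 3), (1, 0), (1, 1), (1, 2), (1, 3), (2, 0), (2, 1), (2, 2), (2, 3), (3, 0), (3, 1), (3, 2), (3, 3)]
Holes: [(0, 0), (0, 1), (0, 2), (0, 3), (1, 0), (1, 1), (1, 2), (1, 3), (2, 0), (2, 1), (2, 2), (2, 3), (3, 0), (3, 1), (3, 2), (3, 3)]

Answer: yes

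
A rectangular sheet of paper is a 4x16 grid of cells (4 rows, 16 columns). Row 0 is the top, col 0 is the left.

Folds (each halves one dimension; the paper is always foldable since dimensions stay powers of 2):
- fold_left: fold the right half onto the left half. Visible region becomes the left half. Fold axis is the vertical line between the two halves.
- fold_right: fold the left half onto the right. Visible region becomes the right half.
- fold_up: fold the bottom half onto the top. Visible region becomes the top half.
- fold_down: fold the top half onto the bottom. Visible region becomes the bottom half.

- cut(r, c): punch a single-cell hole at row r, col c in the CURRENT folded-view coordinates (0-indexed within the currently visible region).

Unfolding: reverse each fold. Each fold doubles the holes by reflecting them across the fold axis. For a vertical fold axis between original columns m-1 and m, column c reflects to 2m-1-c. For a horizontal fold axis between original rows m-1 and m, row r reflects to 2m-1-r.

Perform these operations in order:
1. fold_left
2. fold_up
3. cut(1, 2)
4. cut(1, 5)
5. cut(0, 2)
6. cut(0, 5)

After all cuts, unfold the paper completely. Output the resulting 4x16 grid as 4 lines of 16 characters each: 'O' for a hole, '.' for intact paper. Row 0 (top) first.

Op 1 fold_left: fold axis v@8; visible region now rows[0,4) x cols[0,8) = 4x8
Op 2 fold_up: fold axis h@2; visible region now rows[0,2) x cols[0,8) = 2x8
Op 3 cut(1, 2): punch at orig (1,2); cuts so far [(1, 2)]; region rows[0,2) x cols[0,8) = 2x8
Op 4 cut(1, 5): punch at orig (1,5); cuts so far [(1, 2), (1, 5)]; region rows[0,2) x cols[0,8) = 2x8
Op 5 cut(0, 2): punch at orig (0,2); cuts so far [(0, 2), (1, 2), (1, 5)]; region rows[0,2) x cols[0,8) = 2x8
Op 6 cut(0, 5): punch at orig (0,5); cuts so far [(0, 2), (0, 5), (1, 2), (1, 5)]; region rows[0,2) x cols[0,8) = 2x8
Unfold 1 (reflect across h@2): 8 holes -> [(0, 2), (0, 5), (1, 2), (1, 5), (2, 2), (2, 5), (3, 2), (3, 5)]
Unfold 2 (reflect across v@8): 16 holes -> [(0, 2), (0, 5), (0, 10), (0, 13), (1, 2), (1, 5), (1, 10), (1, 13), (2, 2), (2, 5), (2, 10), (2, 13), (3, 2), (3, 5), (3, 10), (3, 13)]

Answer: ..O..O....O..O..
..O..O....O..O..
..O..O....O..O..
..O..O....O..O..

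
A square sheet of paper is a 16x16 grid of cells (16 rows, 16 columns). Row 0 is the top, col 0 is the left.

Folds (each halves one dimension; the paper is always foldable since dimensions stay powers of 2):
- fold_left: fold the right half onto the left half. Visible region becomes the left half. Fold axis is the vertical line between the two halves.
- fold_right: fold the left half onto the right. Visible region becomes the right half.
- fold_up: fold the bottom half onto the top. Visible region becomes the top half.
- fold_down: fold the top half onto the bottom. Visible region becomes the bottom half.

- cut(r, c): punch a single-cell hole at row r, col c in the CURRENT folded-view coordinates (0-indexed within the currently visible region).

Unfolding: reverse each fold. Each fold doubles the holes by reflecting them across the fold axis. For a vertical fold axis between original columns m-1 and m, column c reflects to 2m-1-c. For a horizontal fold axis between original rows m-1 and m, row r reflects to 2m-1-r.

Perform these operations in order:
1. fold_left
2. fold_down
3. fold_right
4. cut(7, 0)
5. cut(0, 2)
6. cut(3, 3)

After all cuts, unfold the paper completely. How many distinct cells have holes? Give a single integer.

Op 1 fold_left: fold axis v@8; visible region now rows[0,16) x cols[0,8) = 16x8
Op 2 fold_down: fold axis h@8; visible region now rows[8,16) x cols[0,8) = 8x8
Op 3 fold_right: fold axis v@4; visible region now rows[8,16) x cols[4,8) = 8x4
Op 4 cut(7, 0): punch at orig (15,4); cuts so far [(15, 4)]; region rows[8,16) x cols[4,8) = 8x4
Op 5 cut(0, 2): punch at orig (8,6); cuts so far [(8, 6), (15, 4)]; region rows[8,16) x cols[4,8) = 8x4
Op 6 cut(3, 3): punch at orig (11,7); cuts so far [(8, 6), (11, 7), (15, 4)]; region rows[8,16) x cols[4,8) = 8x4
Unfold 1 (reflect across v@4): 6 holes -> [(8, 1), (8, 6), (11, 0), (11, 7), (15, 3), (15, 4)]
Unfold 2 (reflect across h@8): 12 holes -> [(0, 3), (0, 4), (4, 0), (4, 7), (7, 1), (7, 6), (8, 1), (8, 6), (11, 0), (11, 7), (15, 3), (15, 4)]
Unfold 3 (reflect across v@8): 24 holes -> [(0, 3), (0, 4), (0, 11), (0, 12), (4, 0), (4, 7), (4, 8), (4, 15), (7, 1), (7, 6), (7, 9), (7, 14), (8, 1), (8, 6), (8, 9), (8, 14), (11, 0), (11, 7), (11, 8), (11, 15), (15, 3), (15, 4), (15, 11), (15, 12)]

Answer: 24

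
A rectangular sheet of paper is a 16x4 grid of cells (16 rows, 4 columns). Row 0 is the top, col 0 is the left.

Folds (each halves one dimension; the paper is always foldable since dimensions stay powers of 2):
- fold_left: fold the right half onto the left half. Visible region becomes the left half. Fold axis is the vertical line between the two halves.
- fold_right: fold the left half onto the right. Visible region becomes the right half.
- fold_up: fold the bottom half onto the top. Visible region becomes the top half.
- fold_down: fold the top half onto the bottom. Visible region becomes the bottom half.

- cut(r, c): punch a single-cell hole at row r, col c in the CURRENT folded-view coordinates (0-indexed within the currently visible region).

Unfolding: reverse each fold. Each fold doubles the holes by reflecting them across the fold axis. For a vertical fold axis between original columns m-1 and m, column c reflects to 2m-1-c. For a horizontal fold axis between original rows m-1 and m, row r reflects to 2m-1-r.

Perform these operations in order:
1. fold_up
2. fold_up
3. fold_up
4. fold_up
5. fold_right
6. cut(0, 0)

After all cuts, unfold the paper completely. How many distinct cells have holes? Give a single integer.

Op 1 fold_up: fold axis h@8; visible region now rows[0,8) x cols[0,4) = 8x4
Op 2 fold_up: fold axis h@4; visible region now rows[0,4) x cols[0,4) = 4x4
Op 3 fold_up: fold axis h@2; visible region now rows[0,2) x cols[0,4) = 2x4
Op 4 fold_up: fold axis h@1; visible region now rows[0,1) x cols[0,4) = 1x4
Op 5 fold_right: fold axis v@2; visible region now rows[0,1) x cols[2,4) = 1x2
Op 6 cut(0, 0): punch at orig (0,2); cuts so far [(0, 2)]; region rows[0,1) x cols[2,4) = 1x2
Unfold 1 (reflect across v@2): 2 holes -> [(0, 1), (0, 2)]
Unfold 2 (reflect across h@1): 4 holes -> [(0, 1), (0, 2), (1, 1), (1, 2)]
Unfold 3 (reflect across h@2): 8 holes -> [(0, 1), (0, 2), (1, 1), (1, 2), (2, 1), (2, 2), (3, 1), (3, 2)]
Unfold 4 (reflect across h@4): 16 holes -> [(0, 1), (0, 2), (1, 1), (1, 2), (2, 1), (2, 2), (3, 1), (3, 2), (4, 1), (4, 2), (5, 1), (5, 2), (6, 1), (6, 2), (7, 1), (7, 2)]
Unfold 5 (reflect across h@8): 32 holes -> [(0, 1), (0, 2), (1, 1), (1, 2), (2, 1), (2, 2), (3, 1), (3, 2), (4, 1), (4, 2), (5, 1), (5, 2), (6, 1), (6, 2), (7, 1), (7, 2), (8, 1), (8, 2), (9, 1), (9, 2), (10, 1), (10, 2), (11, 1), (11, 2), (12, 1), (12, 2), (13, 1), (13, 2), (14, 1), (14, 2), (15, 1), (15, 2)]

Answer: 32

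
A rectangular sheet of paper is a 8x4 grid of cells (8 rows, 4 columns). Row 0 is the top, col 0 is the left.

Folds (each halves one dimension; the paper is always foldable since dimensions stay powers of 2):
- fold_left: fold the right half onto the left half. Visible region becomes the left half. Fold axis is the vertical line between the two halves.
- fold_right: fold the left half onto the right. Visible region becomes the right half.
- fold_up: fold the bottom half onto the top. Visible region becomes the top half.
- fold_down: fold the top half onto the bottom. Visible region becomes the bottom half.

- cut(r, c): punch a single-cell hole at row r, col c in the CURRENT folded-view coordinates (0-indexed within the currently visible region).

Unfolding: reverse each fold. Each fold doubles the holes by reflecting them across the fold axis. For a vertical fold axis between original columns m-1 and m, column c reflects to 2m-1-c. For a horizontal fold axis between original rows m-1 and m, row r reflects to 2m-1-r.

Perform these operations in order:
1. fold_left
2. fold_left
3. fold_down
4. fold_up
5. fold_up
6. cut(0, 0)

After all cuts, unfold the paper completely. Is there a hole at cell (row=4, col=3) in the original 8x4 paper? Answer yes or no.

Answer: yes

Derivation:
Op 1 fold_left: fold axis v@2; visible region now rows[0,8) x cols[0,2) = 8x2
Op 2 fold_left: fold axis v@1; visible region now rows[0,8) x cols[0,1) = 8x1
Op 3 fold_down: fold axis h@4; visible region now rows[4,8) x cols[0,1) = 4x1
Op 4 fold_up: fold axis h@6; visible region now rows[4,6) x cols[0,1) = 2x1
Op 5 fold_up: fold axis h@5; visible region now rows[4,5) x cols[0,1) = 1x1
Op 6 cut(0, 0): punch at orig (4,0); cuts so far [(4, 0)]; region rows[4,5) x cols[0,1) = 1x1
Unfold 1 (reflect across h@5): 2 holes -> [(4, 0), (5, 0)]
Unfold 2 (reflect across h@6): 4 holes -> [(4, 0), (5, 0), (6, 0), (7, 0)]
Unfold 3 (reflect across h@4): 8 holes -> [(0, 0), (1, 0), (2, 0), (3, 0), (4, 0), (5, 0), (6, 0), (7, 0)]
Unfold 4 (reflect across v@1): 16 holes -> [(0, 0), (0, 1), (1, 0), (1, 1), (2, 0), (2, 1), (3, 0), (3, 1), (4, 0), (4, 1), (5, 0), (5, 1), (6, 0), (6, 1), (7, 0), (7, 1)]
Unfold 5 (reflect across v@2): 32 holes -> [(0, 0), (0, 1), (0, 2), (0, 3), (1, 0), (1, 1), (1, 2), (1, 3), (2, 0), (2, 1), (2, 2), (2, 3), (3, 0), (3, 1), (3, 2), (3, 3), (4, 0), (4, 1), (4, 2), (4, 3), (5, 0), (5, 1), (5, 2), (5, 3), (6, 0), (6, 1), (6, 2), (6, 3), (7, 0), (7, 1), (7, 2), (7, 3)]
Holes: [(0, 0), (0, 1), (0, 2), (0, 3), (1, 0), (1, 1), (1, 2), (1, 3), (2, 0), (2, 1), (2, 2), (2, 3), (3, 0), (3, 1), (3, 2), (3, 3), (4, 0), (4, 1), (4, 2), (4, 3), (5, 0), (5, 1), (5, 2), (5, 3), (6, 0), (6, 1), (6, 2), (6, 3), (7, 0), (7, 1), (7, 2), (7, 3)]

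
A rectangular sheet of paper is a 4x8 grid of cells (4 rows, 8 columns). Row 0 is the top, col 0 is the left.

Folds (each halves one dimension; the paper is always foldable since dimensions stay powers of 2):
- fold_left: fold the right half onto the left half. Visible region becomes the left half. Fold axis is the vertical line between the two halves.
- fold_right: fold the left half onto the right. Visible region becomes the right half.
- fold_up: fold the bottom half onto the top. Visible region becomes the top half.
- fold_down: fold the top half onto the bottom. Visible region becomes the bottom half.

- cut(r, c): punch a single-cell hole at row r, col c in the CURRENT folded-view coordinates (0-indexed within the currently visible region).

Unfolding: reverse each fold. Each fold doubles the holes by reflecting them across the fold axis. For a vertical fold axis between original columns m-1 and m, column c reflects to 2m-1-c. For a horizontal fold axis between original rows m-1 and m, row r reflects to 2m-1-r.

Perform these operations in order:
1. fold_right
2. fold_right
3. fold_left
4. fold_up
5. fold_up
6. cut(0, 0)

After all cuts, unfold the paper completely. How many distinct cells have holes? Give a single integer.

Answer: 32

Derivation:
Op 1 fold_right: fold axis v@4; visible region now rows[0,4) x cols[4,8) = 4x4
Op 2 fold_right: fold axis v@6; visible region now rows[0,4) x cols[6,8) = 4x2
Op 3 fold_left: fold axis v@7; visible region now rows[0,4) x cols[6,7) = 4x1
Op 4 fold_up: fold axis h@2; visible region now rows[0,2) x cols[6,7) = 2x1
Op 5 fold_up: fold axis h@1; visible region now rows[0,1) x cols[6,7) = 1x1
Op 6 cut(0, 0): punch at orig (0,6); cuts so far [(0, 6)]; region rows[0,1) x cols[6,7) = 1x1
Unfold 1 (reflect across h@1): 2 holes -> [(0, 6), (1, 6)]
Unfold 2 (reflect across h@2): 4 holes -> [(0, 6), (1, 6), (2, 6), (3, 6)]
Unfold 3 (reflect across v@7): 8 holes -> [(0, 6), (0, 7), (1, 6), (1, 7), (2, 6), (2, 7), (3, 6), (3, 7)]
Unfold 4 (reflect across v@6): 16 holes -> [(0, 4), (0, 5), (0, 6), (0, 7), (1, 4), (1, 5), (1, 6), (1, 7), (2, 4), (2, 5), (2, 6), (2, 7), (3, 4), (3, 5), (3, 6), (3, 7)]
Unfold 5 (reflect across v@4): 32 holes -> [(0, 0), (0, 1), (0, 2), (0, 3), (0, 4), (0, 5), (0, 6), (0, 7), (1, 0), (1, 1), (1, 2), (1, 3), (1, 4), (1, 5), (1, 6), (1, 7), (2, 0), (2, 1), (2, 2), (2, 3), (2, 4), (2, 5), (2, 6), (2, 7), (3, 0), (3, 1), (3, 2), (3, 3), (3, 4), (3, 5), (3, 6), (3, 7)]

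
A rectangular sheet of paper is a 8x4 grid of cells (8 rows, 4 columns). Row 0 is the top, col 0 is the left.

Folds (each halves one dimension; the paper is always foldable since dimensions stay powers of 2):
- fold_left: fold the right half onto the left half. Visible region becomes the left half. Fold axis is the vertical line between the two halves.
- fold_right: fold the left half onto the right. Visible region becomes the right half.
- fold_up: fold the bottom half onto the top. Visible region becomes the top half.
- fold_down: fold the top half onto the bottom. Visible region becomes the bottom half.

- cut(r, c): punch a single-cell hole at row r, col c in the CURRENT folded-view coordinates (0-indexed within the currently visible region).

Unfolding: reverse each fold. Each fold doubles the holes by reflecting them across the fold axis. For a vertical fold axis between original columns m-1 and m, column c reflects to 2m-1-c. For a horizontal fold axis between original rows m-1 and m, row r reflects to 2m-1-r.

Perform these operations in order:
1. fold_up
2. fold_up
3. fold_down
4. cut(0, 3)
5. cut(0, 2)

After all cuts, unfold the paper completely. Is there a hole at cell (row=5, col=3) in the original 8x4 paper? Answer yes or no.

Answer: yes

Derivation:
Op 1 fold_up: fold axis h@4; visible region now rows[0,4) x cols[0,4) = 4x4
Op 2 fold_up: fold axis h@2; visible region now rows[0,2) x cols[0,4) = 2x4
Op 3 fold_down: fold axis h@1; visible region now rows[1,2) x cols[0,4) = 1x4
Op 4 cut(0, 3): punch at orig (1,3); cuts so far [(1, 3)]; region rows[1,2) x cols[0,4) = 1x4
Op 5 cut(0, 2): punch at orig (1,2); cuts so far [(1, 2), (1, 3)]; region rows[1,2) x cols[0,4) = 1x4
Unfold 1 (reflect across h@1): 4 holes -> [(0, 2), (0, 3), (1, 2), (1, 3)]
Unfold 2 (reflect across h@2): 8 holes -> [(0, 2), (0, 3), (1, 2), (1, 3), (2, 2), (2, 3), (3, 2), (3, 3)]
Unfold 3 (reflect across h@4): 16 holes -> [(0, 2), (0, 3), (1, 2), (1, 3), (2, 2), (2, 3), (3, 2), (3, 3), (4, 2), (4, 3), (5, 2), (5, 3), (6, 2), (6, 3), (7, 2), (7, 3)]
Holes: [(0, 2), (0, 3), (1, 2), (1, 3), (2, 2), (2, 3), (3, 2), (3, 3), (4, 2), (4, 3), (5, 2), (5, 3), (6, 2), (6, 3), (7, 2), (7, 3)]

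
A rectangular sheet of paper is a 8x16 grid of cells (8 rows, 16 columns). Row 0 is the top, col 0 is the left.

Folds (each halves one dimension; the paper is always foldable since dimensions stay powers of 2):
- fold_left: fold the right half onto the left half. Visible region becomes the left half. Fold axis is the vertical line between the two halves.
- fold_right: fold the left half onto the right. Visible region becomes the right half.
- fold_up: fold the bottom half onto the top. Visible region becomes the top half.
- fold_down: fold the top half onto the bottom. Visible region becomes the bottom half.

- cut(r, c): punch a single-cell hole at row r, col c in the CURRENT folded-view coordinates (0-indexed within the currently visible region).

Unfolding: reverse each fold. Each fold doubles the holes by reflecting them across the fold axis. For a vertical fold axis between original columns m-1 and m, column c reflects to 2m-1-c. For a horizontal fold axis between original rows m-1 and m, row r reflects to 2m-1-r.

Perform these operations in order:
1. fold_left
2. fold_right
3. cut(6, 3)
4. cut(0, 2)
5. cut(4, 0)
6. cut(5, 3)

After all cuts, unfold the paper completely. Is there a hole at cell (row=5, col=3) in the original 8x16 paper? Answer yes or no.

Answer: no

Derivation:
Op 1 fold_left: fold axis v@8; visible region now rows[0,8) x cols[0,8) = 8x8
Op 2 fold_right: fold axis v@4; visible region now rows[0,8) x cols[4,8) = 8x4
Op 3 cut(6, 3): punch at orig (6,7); cuts so far [(6, 7)]; region rows[0,8) x cols[4,8) = 8x4
Op 4 cut(0, 2): punch at orig (0,6); cuts so far [(0, 6), (6, 7)]; region rows[0,8) x cols[4,8) = 8x4
Op 5 cut(4, 0): punch at orig (4,4); cuts so far [(0, 6), (4, 4), (6, 7)]; region rows[0,8) x cols[4,8) = 8x4
Op 6 cut(5, 3): punch at orig (5,7); cuts so far [(0, 6), (4, 4), (5, 7), (6, 7)]; region rows[0,8) x cols[4,8) = 8x4
Unfold 1 (reflect across v@4): 8 holes -> [(0, 1), (0, 6), (4, 3), (4, 4), (5, 0), (5, 7), (6, 0), (6, 7)]
Unfold 2 (reflect across v@8): 16 holes -> [(0, 1), (0, 6), (0, 9), (0, 14), (4, 3), (4, 4), (4, 11), (4, 12), (5, 0), (5, 7), (5, 8), (5, 15), (6, 0), (6, 7), (6, 8), (6, 15)]
Holes: [(0, 1), (0, 6), (0, 9), (0, 14), (4, 3), (4, 4), (4, 11), (4, 12), (5, 0), (5, 7), (5, 8), (5, 15), (6, 0), (6, 7), (6, 8), (6, 15)]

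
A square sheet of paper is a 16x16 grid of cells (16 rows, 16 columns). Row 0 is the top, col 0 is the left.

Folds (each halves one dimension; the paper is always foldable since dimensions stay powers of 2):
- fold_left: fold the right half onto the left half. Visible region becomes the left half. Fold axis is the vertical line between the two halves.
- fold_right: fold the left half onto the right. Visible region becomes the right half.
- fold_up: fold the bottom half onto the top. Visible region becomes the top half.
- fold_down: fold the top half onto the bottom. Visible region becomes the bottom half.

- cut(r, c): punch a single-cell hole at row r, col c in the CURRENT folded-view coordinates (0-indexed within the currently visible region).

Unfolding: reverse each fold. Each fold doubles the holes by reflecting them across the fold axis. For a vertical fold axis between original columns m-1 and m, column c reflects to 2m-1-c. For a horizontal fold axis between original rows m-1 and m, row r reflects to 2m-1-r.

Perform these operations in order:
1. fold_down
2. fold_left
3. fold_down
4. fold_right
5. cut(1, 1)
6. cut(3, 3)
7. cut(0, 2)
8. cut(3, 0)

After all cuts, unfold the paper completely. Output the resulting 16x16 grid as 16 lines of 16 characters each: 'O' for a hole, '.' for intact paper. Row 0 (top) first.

Answer: O..OO..OO..OO..O
................
..O..O....O..O..
.O....O..O....O.
.O....O..O....O.
..O..O....O..O..
................
O..OO..OO..OO..O
O..OO..OO..OO..O
................
..O..O....O..O..
.O....O..O....O.
.O....O..O....O.
..O..O....O..O..
................
O..OO..OO..OO..O

Derivation:
Op 1 fold_down: fold axis h@8; visible region now rows[8,16) x cols[0,16) = 8x16
Op 2 fold_left: fold axis v@8; visible region now rows[8,16) x cols[0,8) = 8x8
Op 3 fold_down: fold axis h@12; visible region now rows[12,16) x cols[0,8) = 4x8
Op 4 fold_right: fold axis v@4; visible region now rows[12,16) x cols[4,8) = 4x4
Op 5 cut(1, 1): punch at orig (13,5); cuts so far [(13, 5)]; region rows[12,16) x cols[4,8) = 4x4
Op 6 cut(3, 3): punch at orig (15,7); cuts so far [(13, 5), (15, 7)]; region rows[12,16) x cols[4,8) = 4x4
Op 7 cut(0, 2): punch at orig (12,6); cuts so far [(12, 6), (13, 5), (15, 7)]; region rows[12,16) x cols[4,8) = 4x4
Op 8 cut(3, 0): punch at orig (15,4); cuts so far [(12, 6), (13, 5), (15, 4), (15, 7)]; region rows[12,16) x cols[4,8) = 4x4
Unfold 1 (reflect across v@4): 8 holes -> [(12, 1), (12, 6), (13, 2), (13, 5), (15, 0), (15, 3), (15, 4), (15, 7)]
Unfold 2 (reflect across h@12): 16 holes -> [(8, 0), (8, 3), (8, 4), (8, 7), (10, 2), (10, 5), (11, 1), (11, 6), (12, 1), (12, 6), (13, 2), (13, 5), (15, 0), (15, 3), (15, 4), (15, 7)]
Unfold 3 (reflect across v@8): 32 holes -> [(8, 0), (8, 3), (8, 4), (8, 7), (8, 8), (8, 11), (8, 12), (8, 15), (10, 2), (10, 5), (10, 10), (10, 13), (11, 1), (11, 6), (11, 9), (11, 14), (12, 1), (12, 6), (12, 9), (12, 14), (13, 2), (13, 5), (13, 10), (13, 13), (15, 0), (15, 3), (15, 4), (15, 7), (15, 8), (15, 11), (15, 12), (15, 15)]
Unfold 4 (reflect across h@8): 64 holes -> [(0, 0), (0, 3), (0, 4), (0, 7), (0, 8), (0, 11), (0, 12), (0, 15), (2, 2), (2, 5), (2, 10), (2, 13), (3, 1), (3, 6), (3, 9), (3, 14), (4, 1), (4, 6), (4, 9), (4, 14), (5, 2), (5, 5), (5, 10), (5, 13), (7, 0), (7, 3), (7, 4), (7, 7), (7, 8), (7, 11), (7, 12), (7, 15), (8, 0), (8, 3), (8, 4), (8, 7), (8, 8), (8, 11), (8, 12), (8, 15), (10, 2), (10, 5), (10, 10), (10, 13), (11, 1), (11, 6), (11, 9), (11, 14), (12, 1), (12, 6), (12, 9), (12, 14), (13, 2), (13, 5), (13, 10), (13, 13), (15, 0), (15, 3), (15, 4), (15, 7), (15, 8), (15, 11), (15, 12), (15, 15)]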